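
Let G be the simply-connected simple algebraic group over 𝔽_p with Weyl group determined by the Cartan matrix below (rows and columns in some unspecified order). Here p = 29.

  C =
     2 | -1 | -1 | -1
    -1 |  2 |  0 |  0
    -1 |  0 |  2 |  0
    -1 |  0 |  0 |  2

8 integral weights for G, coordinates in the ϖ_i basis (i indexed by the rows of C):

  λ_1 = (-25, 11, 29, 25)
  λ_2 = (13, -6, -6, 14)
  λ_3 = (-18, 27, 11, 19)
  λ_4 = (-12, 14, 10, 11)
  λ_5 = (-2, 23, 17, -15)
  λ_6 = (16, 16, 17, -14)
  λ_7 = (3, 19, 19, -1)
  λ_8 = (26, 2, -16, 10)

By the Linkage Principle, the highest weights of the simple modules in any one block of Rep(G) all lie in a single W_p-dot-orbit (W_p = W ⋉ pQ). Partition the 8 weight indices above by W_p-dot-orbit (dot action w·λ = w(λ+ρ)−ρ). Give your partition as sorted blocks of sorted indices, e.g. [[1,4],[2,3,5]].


Type D_4, rank 4, |W|=192; reorder rows/cols to standard.

Each λ_j+ρ reduced to Ā_29; 4-tuples below use C's row order:

  1: (2, 9, 3, 1)
  2: (0, 5, 5, 15)
  3: (2, 9, 3, 1)
  4: (11, 4, 0, 1)
  5: (2, 9, 3, 1)
  6: (2, 6, 5, 10)
  7: (0, 5, 5, 15)
  8: (2, 9, 3, 1)

The 8 indices split into 4 linkage classes (same alcove rep ⇔ same W_29-dot-orbit):

[[1, 3, 5, 8], [2, 7], [4], [6]]


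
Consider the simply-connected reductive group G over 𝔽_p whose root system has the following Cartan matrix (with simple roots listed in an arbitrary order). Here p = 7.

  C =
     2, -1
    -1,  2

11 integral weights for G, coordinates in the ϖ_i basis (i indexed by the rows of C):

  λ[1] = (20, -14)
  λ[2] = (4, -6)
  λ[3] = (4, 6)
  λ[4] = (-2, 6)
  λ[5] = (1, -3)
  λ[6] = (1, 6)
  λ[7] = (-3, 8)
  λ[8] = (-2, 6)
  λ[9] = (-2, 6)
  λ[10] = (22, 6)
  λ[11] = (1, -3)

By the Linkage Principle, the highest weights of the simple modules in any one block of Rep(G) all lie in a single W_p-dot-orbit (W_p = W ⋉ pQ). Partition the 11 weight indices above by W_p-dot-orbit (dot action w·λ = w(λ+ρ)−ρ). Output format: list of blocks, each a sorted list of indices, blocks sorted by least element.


Root system A_2: the 2×2 matrix C matches after relabeling.

Ā_7 reps of the 11 weights (A_2, coords as presented):

    λ_1 → (1, 6)
    λ_2 → (0, 5)
    λ_3 → (0, 2)
    λ_4 → (1, 6)
    λ_5 → (0, 2)
    λ_6 → (0, 5)
    λ_7 → (0, 5)
    λ_8 → (1, 6)
    λ_9 → (1, 6)
    λ_10 → (0, 5)
    λ_11 → (0, 2)

Partition of {1..11} into 3 W_7-dot-orbits:

[[1, 4, 8, 9], [2, 6, 7, 10], [3, 5, 11]]


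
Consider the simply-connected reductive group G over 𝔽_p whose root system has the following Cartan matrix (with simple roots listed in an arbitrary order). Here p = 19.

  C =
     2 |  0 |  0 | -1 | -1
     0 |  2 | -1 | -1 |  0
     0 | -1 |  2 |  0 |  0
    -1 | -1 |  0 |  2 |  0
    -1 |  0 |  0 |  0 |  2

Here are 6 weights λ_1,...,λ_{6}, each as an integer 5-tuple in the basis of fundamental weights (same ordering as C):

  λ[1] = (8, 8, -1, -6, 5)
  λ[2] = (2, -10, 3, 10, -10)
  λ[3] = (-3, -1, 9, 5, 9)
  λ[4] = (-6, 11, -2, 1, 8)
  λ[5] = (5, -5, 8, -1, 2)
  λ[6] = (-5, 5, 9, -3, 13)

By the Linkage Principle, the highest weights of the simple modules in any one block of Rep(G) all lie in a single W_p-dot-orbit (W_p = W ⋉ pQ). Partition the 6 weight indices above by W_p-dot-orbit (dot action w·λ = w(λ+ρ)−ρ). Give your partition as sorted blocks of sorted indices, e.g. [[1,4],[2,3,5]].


C ↔ A_5 under row/col permutation; |W(A_5)| = 720.

λ_j+ρ reflected into Ā_19 (⟨·,θ^∨⟩≤19); 5-tuples as given:

  λ_1+ρ ↦ (4, 4, 0, 5, 6)
  λ_2+ρ ↦ (2, 0, 5, 4, 3)
  λ_3+ρ ↦ (2, 0, 5, 4, 3)
  λ_4+ρ ↦ (2, 8, 1, 3, 4)
  λ_5+ρ ↦ (2, 0, 5, 4, 3)
  λ_6+ρ ↦ (2, 0, 5, 4, 3)

Partition of {1..6} into 3 W_19-dot-orbits:

[[1], [2, 3, 5, 6], [4]]


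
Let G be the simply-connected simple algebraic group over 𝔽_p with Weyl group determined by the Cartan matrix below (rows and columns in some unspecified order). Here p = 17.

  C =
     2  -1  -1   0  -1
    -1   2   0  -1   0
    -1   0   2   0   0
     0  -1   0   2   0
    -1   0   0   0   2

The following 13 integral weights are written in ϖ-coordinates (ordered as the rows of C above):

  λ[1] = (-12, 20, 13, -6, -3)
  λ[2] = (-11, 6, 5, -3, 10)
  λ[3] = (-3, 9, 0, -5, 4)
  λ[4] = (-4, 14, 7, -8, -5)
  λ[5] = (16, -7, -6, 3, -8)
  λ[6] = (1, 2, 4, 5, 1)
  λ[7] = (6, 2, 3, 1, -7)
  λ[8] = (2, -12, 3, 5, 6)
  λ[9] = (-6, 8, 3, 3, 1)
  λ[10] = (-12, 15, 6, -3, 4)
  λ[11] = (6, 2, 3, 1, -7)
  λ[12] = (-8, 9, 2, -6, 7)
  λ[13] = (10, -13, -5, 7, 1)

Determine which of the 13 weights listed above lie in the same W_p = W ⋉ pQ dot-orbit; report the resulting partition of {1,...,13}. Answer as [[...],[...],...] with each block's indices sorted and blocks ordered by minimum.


Cartan matrix: type D_5 (|W|=1920); un-permuting the 5 rows.

W_17-reps of the 13 weights in Ā_17 (same 5-coord order as C):

    1: (1, 0, 4, 2, 6)
    2: (1, 2, 4, 3, 1)
    3: (1, 3, 1, 4, 3)
    4: (1, 3, 1, 4, 3)
    5: (1, 0, 4, 2, 6)
    6: (1, 2, 4, 3, 1)
    7: (1, 0, 4, 2, 6)
    8: (1, 2, 4, 3, 1)
    9: (1, 3, 1, 4, 3)
    10: (1, 0, 4, 2, 6)
    11: (1, 0, 4, 2, 6)
    12: (1, 2, 4, 3, 1)
    13: (1, 3, 1, 4, 3)

Linkage partition of the 13 weights (3 classes, p=17):

[[1, 5, 7, 10, 11], [2, 6, 8, 12], [3, 4, 9, 13]]


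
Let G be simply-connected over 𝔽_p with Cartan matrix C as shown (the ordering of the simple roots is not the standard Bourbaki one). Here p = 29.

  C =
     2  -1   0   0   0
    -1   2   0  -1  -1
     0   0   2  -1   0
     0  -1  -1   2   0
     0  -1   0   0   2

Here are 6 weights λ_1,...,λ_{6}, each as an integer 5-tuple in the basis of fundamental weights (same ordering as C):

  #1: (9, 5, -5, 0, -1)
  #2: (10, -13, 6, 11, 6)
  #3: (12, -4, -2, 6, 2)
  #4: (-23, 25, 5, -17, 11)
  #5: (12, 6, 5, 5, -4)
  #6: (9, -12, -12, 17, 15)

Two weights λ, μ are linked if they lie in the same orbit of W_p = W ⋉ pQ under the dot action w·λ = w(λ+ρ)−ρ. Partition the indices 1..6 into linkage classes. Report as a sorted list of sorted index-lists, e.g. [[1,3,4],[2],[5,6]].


Type D_5, rank 5, |W|=1920; reorder rows/cols to standard.

Alcove-folded reps (p=29, 6 weights, presented ϖ-order):

  1: (10, 3, 1, 3, 0)
  2: (1, 6, 7, 0, 5)
  3: (10, 3, 1, 3, 0)
  4: (10, 3, 1, 3, 0)
  5: (10, 3, 1, 3, 0)
  6: (1, 6, 7, 0, 5)

Linkage partition of the 6 weights (2 classes, p=29):

[[1, 3, 4, 5], [2, 6]]


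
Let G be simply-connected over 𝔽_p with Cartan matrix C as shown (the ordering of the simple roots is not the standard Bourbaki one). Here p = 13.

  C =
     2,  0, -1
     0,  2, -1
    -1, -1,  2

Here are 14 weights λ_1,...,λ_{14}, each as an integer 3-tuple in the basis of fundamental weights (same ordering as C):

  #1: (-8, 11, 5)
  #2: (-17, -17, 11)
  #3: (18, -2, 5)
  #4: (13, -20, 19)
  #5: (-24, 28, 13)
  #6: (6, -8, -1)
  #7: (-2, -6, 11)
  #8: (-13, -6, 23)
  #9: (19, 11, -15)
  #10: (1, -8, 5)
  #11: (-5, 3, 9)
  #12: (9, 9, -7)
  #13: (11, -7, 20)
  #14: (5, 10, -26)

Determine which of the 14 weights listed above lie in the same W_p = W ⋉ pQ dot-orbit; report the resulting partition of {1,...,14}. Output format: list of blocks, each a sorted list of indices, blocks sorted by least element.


Dynkin diagram of C (from the 4 off-diagonal −1 entries): A_3.

Alcove-folded reps (p=13, 14 weights, presented ϖ-order):

  1: (1, 6, 1);  2: (3, 3, 6);  3: (1, 5, 6);  4: (1, 6, 1);  5: (3, 3, 6);  6: (0, 0, 7);  7: (1, 5, 6);  8: (1, 6, 1);  9: (1, 5, 6);  10: (1, 6, 1);  11: (3, 3, 6);  12: (3, 3, 6);  13: (1, 5, 6);  14: (1, 6, 1)

4 distinct reps among the 14 weights ⇒ 4 W_13-linkage classes:

[[1, 4, 8, 10, 14], [2, 5, 11, 12], [3, 7, 9, 13], [6]]


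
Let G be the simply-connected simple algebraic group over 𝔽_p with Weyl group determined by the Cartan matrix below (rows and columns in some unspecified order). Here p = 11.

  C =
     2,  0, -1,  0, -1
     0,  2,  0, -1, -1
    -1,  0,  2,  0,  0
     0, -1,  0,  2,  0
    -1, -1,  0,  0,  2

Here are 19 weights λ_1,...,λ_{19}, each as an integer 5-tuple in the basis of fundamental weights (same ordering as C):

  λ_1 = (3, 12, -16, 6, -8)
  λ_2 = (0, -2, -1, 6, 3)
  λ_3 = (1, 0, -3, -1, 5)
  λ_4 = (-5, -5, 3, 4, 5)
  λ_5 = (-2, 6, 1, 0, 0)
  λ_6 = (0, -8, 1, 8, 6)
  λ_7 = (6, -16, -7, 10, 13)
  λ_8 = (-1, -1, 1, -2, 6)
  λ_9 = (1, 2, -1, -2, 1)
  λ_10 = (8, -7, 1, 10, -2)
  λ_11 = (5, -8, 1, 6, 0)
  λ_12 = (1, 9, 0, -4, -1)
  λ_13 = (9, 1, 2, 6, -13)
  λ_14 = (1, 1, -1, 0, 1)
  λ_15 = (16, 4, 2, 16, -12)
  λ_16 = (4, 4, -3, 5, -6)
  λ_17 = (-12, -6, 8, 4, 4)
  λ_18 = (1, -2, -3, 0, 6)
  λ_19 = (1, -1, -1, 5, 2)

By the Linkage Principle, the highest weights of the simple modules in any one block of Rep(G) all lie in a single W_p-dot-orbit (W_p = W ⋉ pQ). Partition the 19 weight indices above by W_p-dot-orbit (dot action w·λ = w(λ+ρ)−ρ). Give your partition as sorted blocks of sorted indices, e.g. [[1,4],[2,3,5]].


Type A_5, rank 5, |W|=720; reorder rows/cols to standard.

Each λ_j+ρ reduced to Ā_11; 5-tuples below use C's row order:

  1: (2, 2, 0, 1, 2) · 2: (1, 1, 0, 6, 3) · 3: (0, 1, 2, 0, 6) · 4: (2, 2, 0, 1, 2) · 5: (1, 7, 1, 1, 0) · 6: (1, 7, 1, 1, 0) · 7: (1, 1, 0, 6, 3) · 8: (0, 1, 2, 0, 6) · 9: (2, 2, 0, 1, 2) · 10: (0, 1, 2, 0, 6) · 11: (0, 1, 2, 0, 6) · 12: (1, 7, 1, 1, 0) · 13: (1, 7, 1, 1, 0) · 14: (2, 2, 0, 1, 2) · 15: (2, 0, 0, 6, 3) · 16: (2, 0, 0, 6, 3) · 17: (2, 0, 0, 6, 3) · 18: (0, 1, 2, 0, 6) · 19: (2, 0, 0, 6, 3)

Linkage partition of the 19 weights (5 classes, p=11):

[[1, 4, 9, 14], [2, 7], [3, 8, 10, 11, 18], [5, 6, 12, 13], [15, 16, 17, 19]]


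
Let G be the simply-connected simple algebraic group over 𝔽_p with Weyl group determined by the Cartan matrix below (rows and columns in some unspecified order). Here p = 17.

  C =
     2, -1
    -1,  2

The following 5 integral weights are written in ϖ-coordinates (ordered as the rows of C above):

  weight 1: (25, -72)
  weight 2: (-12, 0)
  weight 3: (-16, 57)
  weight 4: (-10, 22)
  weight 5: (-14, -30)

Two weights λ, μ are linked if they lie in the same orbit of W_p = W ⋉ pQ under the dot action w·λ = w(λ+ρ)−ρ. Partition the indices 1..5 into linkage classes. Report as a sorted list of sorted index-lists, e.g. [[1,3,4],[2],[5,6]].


A_2 Cartan matrix, 2 simple roots permuted; ρ=(1,1).

Alcove-folded reps (p=17, 5 weights, presented ϖ-order):

  1: (3, 8);  2: (1, 10);  3: (7, 8);  4: (3, 8);  5: (8, 4)

These 5 weights hit 4 W_17-dot-orbits; sizes (2, 1, 1, 1):

[[1, 4], [2], [3], [5]]


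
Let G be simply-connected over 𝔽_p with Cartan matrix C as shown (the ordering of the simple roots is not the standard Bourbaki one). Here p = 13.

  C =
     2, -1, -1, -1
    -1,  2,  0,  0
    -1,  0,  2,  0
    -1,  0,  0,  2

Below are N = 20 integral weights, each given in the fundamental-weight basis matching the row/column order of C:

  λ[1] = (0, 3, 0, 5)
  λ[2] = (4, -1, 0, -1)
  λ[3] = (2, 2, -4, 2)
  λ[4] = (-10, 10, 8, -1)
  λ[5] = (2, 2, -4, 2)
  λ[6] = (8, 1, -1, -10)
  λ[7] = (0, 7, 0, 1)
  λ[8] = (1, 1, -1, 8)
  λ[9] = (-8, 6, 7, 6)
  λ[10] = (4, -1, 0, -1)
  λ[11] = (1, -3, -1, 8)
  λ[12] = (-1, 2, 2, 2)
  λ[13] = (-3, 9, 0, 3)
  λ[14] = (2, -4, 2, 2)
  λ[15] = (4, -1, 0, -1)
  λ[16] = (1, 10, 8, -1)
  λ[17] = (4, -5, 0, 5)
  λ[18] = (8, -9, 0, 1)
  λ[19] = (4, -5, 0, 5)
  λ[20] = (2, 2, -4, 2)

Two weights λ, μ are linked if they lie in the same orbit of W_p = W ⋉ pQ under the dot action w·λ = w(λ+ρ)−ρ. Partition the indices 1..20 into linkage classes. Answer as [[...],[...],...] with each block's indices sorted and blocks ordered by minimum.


C ↔ D_4 under row/col permutation; |W(D_4)| = 192.

Each λ_j+ρ reduced to Ā_13; 4-tuples below use C's row order:

    1: (1, 4, 1, 6)
    2: (5, 0, 1, 0)
    3: (0, 3, 3, 3)
    4: (0, 2, 0, 9)
    5: (0, 3, 3, 3)
    6: (0, 2, 0, 9)
    7: (1, 8, 1, 2)
    8: (0, 2, 0, 9)
    9: (5, 0, 1, 0)
    10: (5, 0, 1, 0)
    11: (0, 2, 0, 9)
    12: (0, 3, 3, 3)
    13: (1, 8, 1, 2)
    14: (0, 3, 3, 3)
    15: (5, 0, 1, 0)
    16: (0, 2, 0, 9)
    17: (1, 4, 1, 6)
    18: (1, 8, 1, 2)
    19: (1, 4, 1, 6)
    20: (0, 3, 3, 3)

5 distinct reps among the 20 weights ⇒ 5 W_13-linkage classes:

[[1, 17, 19], [2, 9, 10, 15], [3, 5, 12, 14, 20], [4, 6, 8, 11, 16], [7, 13, 18]]


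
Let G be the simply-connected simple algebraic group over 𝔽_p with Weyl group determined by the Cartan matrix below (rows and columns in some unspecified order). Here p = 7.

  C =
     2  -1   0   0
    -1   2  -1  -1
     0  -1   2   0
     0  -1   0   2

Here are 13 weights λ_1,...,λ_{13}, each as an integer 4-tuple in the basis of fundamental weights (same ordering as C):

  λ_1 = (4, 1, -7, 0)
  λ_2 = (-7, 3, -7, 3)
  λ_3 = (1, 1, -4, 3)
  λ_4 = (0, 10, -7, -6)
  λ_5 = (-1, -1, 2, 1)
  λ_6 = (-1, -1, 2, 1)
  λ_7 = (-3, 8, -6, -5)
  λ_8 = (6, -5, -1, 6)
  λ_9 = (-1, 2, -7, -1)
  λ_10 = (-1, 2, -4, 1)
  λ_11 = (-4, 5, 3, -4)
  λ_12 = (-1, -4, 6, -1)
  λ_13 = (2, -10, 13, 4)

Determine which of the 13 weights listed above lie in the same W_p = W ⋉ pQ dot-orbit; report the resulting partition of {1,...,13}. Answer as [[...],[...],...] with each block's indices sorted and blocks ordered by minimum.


Type D_4, rank 4, |W|=192; reorder rows/cols to standard.

λ_j+ρ reflected into Ā_7 (⟨·,θ^∨⟩≤7); 4-tuples as given:

  λ_1+ρ ↦ (1, 0, 2, 3);  λ_2+ρ ↦ (1, 1, 1, 3);  λ_3+ρ ↦ (1, 0, 2, 3);  λ_4+ρ ↦ (4, 1, 1, 0);  λ_5+ρ ↦ (0, 0, 3, 2);  λ_6+ρ ↦ (0, 0, 3, 2);  λ_7+ρ ↦ (0, 0, 3, 2);  λ_8+ρ ↦ (0, 3, 1, 0);  λ_9+ρ ↦ (0, 3, 0, 0);  λ_10+ρ ↦ (0, 0, 3, 2);  λ_11+ρ ↦ (0, 3, 1, 0);  λ_12+ρ ↦ (0, 3, 1, 0);  λ_13+ρ ↦ (1, 0, 2, 3)

Partition of {1..13} into 6 W_7-dot-orbits:

[[1, 3, 13], [2], [4], [5, 6, 7, 10], [8, 11, 12], [9]]


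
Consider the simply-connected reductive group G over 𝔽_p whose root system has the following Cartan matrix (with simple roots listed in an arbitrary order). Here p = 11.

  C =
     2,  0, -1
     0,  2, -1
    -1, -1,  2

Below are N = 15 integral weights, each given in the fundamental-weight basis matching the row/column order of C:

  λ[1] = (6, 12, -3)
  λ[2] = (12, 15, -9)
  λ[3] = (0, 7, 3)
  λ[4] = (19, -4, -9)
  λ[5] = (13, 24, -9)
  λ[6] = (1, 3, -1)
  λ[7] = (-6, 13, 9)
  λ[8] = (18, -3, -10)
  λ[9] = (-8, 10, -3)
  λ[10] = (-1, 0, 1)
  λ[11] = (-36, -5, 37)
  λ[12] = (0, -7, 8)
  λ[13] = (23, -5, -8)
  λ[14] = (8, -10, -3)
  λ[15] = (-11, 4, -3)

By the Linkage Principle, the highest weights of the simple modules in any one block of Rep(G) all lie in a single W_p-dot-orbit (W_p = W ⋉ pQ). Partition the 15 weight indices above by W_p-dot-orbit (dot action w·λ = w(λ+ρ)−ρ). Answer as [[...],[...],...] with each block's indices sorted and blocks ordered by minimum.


A_3 Cartan matrix, 3 simple roots permuted; ρ=(1,1,1).

Folding the 15 weights λ_j+ρ into Ā_11 (reps in the given 3-coord order):

  λ_1+ρ ↦ (2, 4, 0) · λ_2+ρ ↦ (5, 2, 1) · λ_3+ρ ↦ (1, 6, 3) · λ_4+ρ ↦ (0, 1, 2) · λ_5+ρ ↦ (2, 3, 3) · λ_6+ρ ↦ (2, 4, 0) · λ_7+ρ ↦ (5, 2, 1) · λ_8+ρ ↦ (0, 1, 2) · λ_9+ρ ↦ (2, 2, 7) · λ_10+ρ ↦ (0, 1, 2) · λ_11+ρ ↦ (1, 6, 3) · λ_12+ρ ↦ (1, 6, 3) · λ_13+ρ ↦ (2, 4, 0) · λ_14+ρ ↦ (2, 2, 7) · λ_15+ρ ↦ (1, 6, 3)

Linkage partition of the 15 weights (6 classes, p=11):

[[1, 6, 13], [2, 7], [3, 11, 12, 15], [4, 8, 10], [5], [9, 14]]


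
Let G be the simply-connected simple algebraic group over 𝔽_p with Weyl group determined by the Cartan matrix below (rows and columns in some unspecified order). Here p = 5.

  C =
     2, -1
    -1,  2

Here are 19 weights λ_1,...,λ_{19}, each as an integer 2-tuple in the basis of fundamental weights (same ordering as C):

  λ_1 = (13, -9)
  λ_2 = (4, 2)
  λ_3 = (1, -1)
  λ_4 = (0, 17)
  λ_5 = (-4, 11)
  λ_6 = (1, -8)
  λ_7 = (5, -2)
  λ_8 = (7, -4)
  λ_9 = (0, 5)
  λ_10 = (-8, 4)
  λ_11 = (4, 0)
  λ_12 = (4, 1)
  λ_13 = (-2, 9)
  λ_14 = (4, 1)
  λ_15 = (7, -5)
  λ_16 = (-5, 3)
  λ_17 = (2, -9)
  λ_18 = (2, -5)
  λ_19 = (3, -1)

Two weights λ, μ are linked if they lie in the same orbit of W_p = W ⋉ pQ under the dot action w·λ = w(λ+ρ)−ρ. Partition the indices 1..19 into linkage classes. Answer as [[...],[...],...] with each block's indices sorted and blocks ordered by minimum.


Root system A_2: the 2×2 matrix C matches after relabeling.

Ā_5 reps of the 19 weights (A_2, coords as presented):

  1: (1, 3)
  2: (2, 0)
  3: (2, 0)
  4: (1, 3)
  5: (2, 2)
  6: (3, 0)
  7: (4, 0)
  8: (2, 0)
  9: (1, 3)
  10: (3, 0)
  11: (4, 0)
  12: (3, 0)
  13: (4, 0)
  14: (3, 0)
  15: (1, 1)
  16: (4, 0)
  17: (2, 0)
  18: (1, 3)
  19: (4, 0)

Grouping the 19 weights by Ā_5-representative: 6 linkage classes.

[[1, 4, 9, 18], [2, 3, 8, 17], [5], [6, 10, 12, 14], [7, 11, 13, 16, 19], [15]]


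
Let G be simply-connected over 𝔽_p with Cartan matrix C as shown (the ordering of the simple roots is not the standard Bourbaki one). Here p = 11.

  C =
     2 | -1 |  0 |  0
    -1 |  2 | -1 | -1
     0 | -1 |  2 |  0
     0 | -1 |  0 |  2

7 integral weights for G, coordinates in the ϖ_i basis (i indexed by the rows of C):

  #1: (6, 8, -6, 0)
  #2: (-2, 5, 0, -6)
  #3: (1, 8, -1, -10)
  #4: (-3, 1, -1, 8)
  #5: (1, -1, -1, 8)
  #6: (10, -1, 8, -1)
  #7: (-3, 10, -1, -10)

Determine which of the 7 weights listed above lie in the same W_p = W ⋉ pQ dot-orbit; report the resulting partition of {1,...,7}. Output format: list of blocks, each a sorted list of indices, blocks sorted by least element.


Type D_4, rank 4, |W|=192; reorder rows/cols to standard.

Folding the 7 weights λ_j+ρ into Ā_11 (reps in the given 4-coord order):

  1: (1, 0, 1, 5);  2: (1, 0, 1, 5);  3: (2, 0, 0, 9);  4: (2, 0, 0, 9);  5: (2, 0, 0, 9);  6: (2, 0, 0, 9);  7: (2, 0, 0, 9)

Linkage partition of the 7 weights (2 classes, p=11):

[[1, 2], [3, 4, 5, 6, 7]]


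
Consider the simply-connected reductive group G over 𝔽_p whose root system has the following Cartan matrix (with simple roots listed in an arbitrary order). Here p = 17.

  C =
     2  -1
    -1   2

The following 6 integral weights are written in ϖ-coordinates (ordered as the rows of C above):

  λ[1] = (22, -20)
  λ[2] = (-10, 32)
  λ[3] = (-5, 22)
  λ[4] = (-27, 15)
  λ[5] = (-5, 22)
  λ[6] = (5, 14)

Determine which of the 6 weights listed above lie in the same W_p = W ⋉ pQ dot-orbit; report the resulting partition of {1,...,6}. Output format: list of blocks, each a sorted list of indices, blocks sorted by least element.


C ↔ A_2 under row/col permutation; |W(A_2)| = 6.

Alcove-folded reps (p=17, 6 weights, presented ϖ-order):

  1: (2, 11) · 2: (7, 1) · 3: (2, 11) · 4: (7, 1) · 5: (2, 11) · 6: (2, 11)

The 6 indices split into 2 linkage classes (same alcove rep ⇔ same W_17-dot-orbit):

[[1, 3, 5, 6], [2, 4]]


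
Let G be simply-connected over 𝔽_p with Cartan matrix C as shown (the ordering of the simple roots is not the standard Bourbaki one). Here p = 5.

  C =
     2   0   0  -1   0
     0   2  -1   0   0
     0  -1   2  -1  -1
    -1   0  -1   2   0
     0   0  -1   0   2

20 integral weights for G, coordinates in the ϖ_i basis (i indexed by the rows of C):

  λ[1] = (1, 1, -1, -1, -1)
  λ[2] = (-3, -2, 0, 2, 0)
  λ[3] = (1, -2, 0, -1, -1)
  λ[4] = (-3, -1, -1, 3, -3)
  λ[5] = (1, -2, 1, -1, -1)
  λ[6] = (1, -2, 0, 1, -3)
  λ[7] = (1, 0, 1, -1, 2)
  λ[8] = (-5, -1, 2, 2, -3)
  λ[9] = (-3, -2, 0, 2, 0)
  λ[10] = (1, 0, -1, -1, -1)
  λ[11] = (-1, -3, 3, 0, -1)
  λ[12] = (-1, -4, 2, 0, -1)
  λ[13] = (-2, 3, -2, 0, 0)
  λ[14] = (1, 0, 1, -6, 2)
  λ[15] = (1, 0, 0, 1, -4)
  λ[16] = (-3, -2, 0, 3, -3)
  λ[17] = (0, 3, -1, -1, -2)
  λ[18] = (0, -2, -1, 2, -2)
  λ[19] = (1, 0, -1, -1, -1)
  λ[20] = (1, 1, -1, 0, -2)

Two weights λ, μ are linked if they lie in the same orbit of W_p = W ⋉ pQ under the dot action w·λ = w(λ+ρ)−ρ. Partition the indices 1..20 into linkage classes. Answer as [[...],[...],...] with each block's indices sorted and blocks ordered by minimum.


C ↔ D_5 under row/col permutation; |W(D_5)| = 1920.

Alcove-folded reps (p=5, 20 weights, presented ϖ-order):

  [1] (2, 2, 0, 0, 0) · [2] (2, 1, 0, 0, 1) · [3] (2, 1, 0, 0, 0) · [4] (2, 2, 0, 0, 0) · [5] (2, 1, 1, 0, 0) · [6] (2, 1, 1, 0, 0) · [7] (2, 2, 0, 0, 0) · [8] (2, 1, 0, 0, 1) · [9] (2, 1, 0, 0, 1) · [10] (2, 1, 0, 0, 0) · [11] (2, 2, 0, 0, 0) · [12] (0, 3, 0, 1, 0) · [13] (0, 3, 0, 1, 0) · [14] (2, 2, 0, 0, 0) · [15] (1, 1, 0, 1, 1) · [16] (2, 1, 1, 0, 0) · [17] (0, 3, 0, 1, 0) · [18] (1, 1, 0, 1, 1) · [19] (2, 1, 0, 0, 0) · [20] (2, 1, 1, 0, 0)

Partition of {1..20} into 6 W_5-dot-orbits:

[[1, 4, 7, 11, 14], [2, 8, 9], [3, 10, 19], [5, 6, 16, 20], [12, 13, 17], [15, 18]]


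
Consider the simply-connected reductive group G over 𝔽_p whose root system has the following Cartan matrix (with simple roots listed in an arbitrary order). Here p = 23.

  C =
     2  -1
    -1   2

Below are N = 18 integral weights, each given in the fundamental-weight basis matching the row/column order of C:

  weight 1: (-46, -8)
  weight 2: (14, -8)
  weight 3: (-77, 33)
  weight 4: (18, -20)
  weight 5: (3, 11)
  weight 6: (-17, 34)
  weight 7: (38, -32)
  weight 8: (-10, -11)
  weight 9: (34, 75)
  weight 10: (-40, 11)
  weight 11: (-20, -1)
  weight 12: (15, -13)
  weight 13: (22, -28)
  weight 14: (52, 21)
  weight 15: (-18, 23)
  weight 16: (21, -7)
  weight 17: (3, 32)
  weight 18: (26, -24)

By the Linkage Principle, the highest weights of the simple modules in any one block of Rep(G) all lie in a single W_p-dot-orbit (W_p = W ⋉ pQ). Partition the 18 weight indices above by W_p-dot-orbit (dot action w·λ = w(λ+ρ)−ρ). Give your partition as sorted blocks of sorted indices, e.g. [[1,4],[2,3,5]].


A_2 Cartan matrix, 2 simple roots permuted; ρ=(1,1).

Folding the 18 weights λ_j+ρ into Ā_23 (reps in the given 2-coord order):

    λ_1+ρ ↦ (16, 6)
    λ_2+ρ ↦ (8, 7)
    λ_3+ρ ↦ (4, 12)
    λ_4+ρ ↦ (0, 19)
    λ_5+ρ ↦ (4, 12)
    λ_6+ρ ↦ (4, 7)
    λ_7+ρ ↦ (8, 7)
    λ_8+ρ ↦ (10, 9)
    λ_9+ρ ↦ (4, 12)
    λ_10+ρ ↦ (4, 7)
    λ_11+ρ ↦ (0, 19)
    λ_12+ρ ↦ (4, 12)
    λ_13+ρ ↦ (0, 19)
    λ_14+ρ ↦ (16, 6)
    λ_15+ρ ↦ (16, 6)
    λ_16+ρ ↦ (16, 6)
    λ_17+ρ ↦ (10, 9)
    λ_18+ρ ↦ (0, 19)

Linkage partition of the 18 weights (6 classes, p=23):

[[1, 14, 15, 16], [2, 7], [3, 5, 9, 12], [4, 11, 13, 18], [6, 10], [8, 17]]


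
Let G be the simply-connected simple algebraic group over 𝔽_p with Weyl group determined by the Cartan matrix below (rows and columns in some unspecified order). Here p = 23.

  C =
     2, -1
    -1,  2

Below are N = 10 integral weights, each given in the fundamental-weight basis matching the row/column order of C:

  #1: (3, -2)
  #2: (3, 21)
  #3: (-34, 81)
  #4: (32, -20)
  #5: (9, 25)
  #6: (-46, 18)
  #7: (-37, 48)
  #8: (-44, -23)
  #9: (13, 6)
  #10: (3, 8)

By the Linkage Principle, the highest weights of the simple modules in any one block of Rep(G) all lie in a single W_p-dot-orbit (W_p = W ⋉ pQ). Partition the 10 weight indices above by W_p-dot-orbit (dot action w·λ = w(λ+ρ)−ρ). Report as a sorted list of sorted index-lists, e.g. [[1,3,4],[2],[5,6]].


C ↔ A_2 under row/col permutation; |W(A_2)| = 6.

λ_j+ρ reflected into Ā_23 (⟨·,θ^∨⟩≤23); 2-tuples as given:

  [1] (3, 1)
  [2] (1, 19)
  [3] (3, 10)
  [4] (4, 9)
  [5] (3, 10)
  [6] (3, 1)
  [7] (3, 10)
  [8] (1, 19)
  [9] (14, 7)
  [10] (4, 9)

These 10 weights hit 5 W_23-dot-orbits; sizes (2, 2, 3, 2, 1):

[[1, 6], [2, 8], [3, 5, 7], [4, 10], [9]]


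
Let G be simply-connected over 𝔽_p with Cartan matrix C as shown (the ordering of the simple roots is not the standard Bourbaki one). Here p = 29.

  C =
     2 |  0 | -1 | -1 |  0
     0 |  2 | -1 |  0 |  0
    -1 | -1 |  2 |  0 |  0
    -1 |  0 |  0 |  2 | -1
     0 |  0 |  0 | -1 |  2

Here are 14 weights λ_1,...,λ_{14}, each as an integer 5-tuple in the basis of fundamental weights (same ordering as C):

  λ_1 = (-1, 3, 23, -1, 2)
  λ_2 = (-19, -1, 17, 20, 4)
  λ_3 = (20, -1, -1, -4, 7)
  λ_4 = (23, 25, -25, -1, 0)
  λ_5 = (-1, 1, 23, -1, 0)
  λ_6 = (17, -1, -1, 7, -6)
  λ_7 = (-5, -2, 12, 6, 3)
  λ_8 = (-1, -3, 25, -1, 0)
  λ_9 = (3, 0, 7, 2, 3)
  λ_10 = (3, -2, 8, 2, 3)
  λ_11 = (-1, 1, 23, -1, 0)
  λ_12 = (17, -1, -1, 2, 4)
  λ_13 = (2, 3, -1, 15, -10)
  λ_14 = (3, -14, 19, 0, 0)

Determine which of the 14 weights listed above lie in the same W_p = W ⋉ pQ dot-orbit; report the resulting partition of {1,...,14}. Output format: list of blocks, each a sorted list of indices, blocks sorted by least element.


Root system A_5: the 5×5 matrix C matches after relabeling.

Each λ_j+ρ reduced to Ā_29; 5-tuples below use C's row order:

  λ_1 → (0, 2, 24, 0, 1)
  λ_2 → (18, 0, 0, 3, 5)
  λ_3 → (18, 0, 0, 3, 5)
  λ_4 → (0, 2, 24, 0, 1)
  λ_5 → (0, 2, 24, 0, 1)
  λ_6 → (18, 0, 0, 3, 5)
  λ_7 → (4, 1, 8, 3, 4)
  λ_8 → (0, 2, 24, 0, 1)
  λ_9 → (4, 1, 8, 3, 4)
  λ_10 → (4, 1, 8, 3, 4)
  λ_11 → (0, 2, 24, 0, 1)
  λ_12 → (18, 0, 0, 3, 5)
  λ_13 → (3, 4, 0, 7, 9)
  λ_14 → (4, 13, 7, 1, 1)

5 distinct reps among the 14 weights ⇒ 5 W_29-linkage classes:

[[1, 4, 5, 8, 11], [2, 3, 6, 12], [7, 9, 10], [13], [14]]


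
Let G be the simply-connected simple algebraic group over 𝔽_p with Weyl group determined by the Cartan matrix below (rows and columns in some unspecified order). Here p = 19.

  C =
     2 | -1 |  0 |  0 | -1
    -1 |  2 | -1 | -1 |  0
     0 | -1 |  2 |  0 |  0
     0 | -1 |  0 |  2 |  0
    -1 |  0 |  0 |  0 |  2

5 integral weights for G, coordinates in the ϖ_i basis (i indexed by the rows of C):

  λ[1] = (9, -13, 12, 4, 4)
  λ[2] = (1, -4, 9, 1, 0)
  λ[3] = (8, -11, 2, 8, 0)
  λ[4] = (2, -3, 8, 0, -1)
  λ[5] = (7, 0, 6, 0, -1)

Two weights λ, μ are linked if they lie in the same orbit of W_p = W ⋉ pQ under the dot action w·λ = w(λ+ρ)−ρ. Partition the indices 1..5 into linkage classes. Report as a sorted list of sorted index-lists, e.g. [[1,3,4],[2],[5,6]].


D_5 Cartan matrix, 5 simple roots permuted; ρ=(1,1,1,1,1).

W_19-reps of the 5 weights in Ā_19 (same 5-coord order as C):

    λ_1+ρ ↦ (0, 3, 1, 7, 3)
    λ_2+ρ ↦ (1, 1, 7, 1, 0)
    λ_3+ρ ↦ (1, 1, 7, 1, 0)
    λ_4+ρ ↦ (1, 1, 7, 1, 0)
    λ_5+ρ ↦ (1, 1, 7, 1, 0)

Linkage partition of the 5 weights (2 classes, p=19):

[[1], [2, 3, 4, 5]]


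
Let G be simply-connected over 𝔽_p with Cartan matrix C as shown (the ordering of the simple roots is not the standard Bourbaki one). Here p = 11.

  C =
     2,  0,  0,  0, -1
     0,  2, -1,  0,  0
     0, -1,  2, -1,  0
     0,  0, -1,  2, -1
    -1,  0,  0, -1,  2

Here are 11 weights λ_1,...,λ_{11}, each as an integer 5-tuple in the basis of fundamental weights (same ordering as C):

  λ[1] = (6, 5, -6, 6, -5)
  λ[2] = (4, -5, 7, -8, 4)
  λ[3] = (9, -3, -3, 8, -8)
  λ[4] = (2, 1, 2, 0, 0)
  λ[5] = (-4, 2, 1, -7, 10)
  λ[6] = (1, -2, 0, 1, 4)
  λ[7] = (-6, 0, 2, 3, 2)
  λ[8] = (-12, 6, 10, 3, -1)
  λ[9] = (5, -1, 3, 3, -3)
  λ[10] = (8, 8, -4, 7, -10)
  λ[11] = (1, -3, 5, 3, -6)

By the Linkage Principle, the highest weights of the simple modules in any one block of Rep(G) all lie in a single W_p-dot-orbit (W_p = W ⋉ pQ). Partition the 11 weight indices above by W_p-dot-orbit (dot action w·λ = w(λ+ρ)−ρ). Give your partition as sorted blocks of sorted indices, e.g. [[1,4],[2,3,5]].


C ↔ A_5 under row/col permutation; |W(A_5)| = 720.

Each λ_j+ρ reduced to Ā_11; 5-tuples below use C's row order:

  λ_1 → (3, 1, 3, 2, 2)
  λ_2 → (3, 1, 3, 2, 2)
  λ_3 → (2, 1, 0, 2, 5)
  λ_4 → (3, 2, 3, 1, 1)
  λ_5 → (3, 1, 3, 2, 2)
  λ_6 → (2, 1, 0, 2, 5)
  λ_7 → (3, 1, 3, 2, 2)
  λ_8 → (0, 0, 0, 0, 7)
  λ_9 → (3, 1, 3, 2, 2)
  λ_10 → (3, 2, 1, 3, 2)
  λ_11 → (3, 2, 3, 1, 1)

These 11 weights hit 5 W_11-dot-orbits; sizes (5, 2, 2, 1, 1):

[[1, 2, 5, 7, 9], [3, 6], [4, 11], [8], [10]]


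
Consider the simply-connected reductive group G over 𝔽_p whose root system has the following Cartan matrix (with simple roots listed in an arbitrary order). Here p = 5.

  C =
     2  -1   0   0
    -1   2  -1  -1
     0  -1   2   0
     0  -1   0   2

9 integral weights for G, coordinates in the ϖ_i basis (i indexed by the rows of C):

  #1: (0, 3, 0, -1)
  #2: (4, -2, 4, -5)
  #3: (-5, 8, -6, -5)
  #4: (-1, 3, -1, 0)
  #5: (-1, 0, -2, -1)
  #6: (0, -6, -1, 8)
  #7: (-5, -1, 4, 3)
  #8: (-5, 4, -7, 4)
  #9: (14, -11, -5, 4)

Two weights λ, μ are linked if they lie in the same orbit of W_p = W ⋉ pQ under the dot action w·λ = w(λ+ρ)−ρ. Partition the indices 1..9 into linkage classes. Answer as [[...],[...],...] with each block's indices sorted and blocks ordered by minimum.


Type D_4, rank 4, |W|=192; reorder rows/cols to standard.

W_5-reps of the 9 weights in Ā_5 (same 4-coord order as C):

  λ_1+ρ ↦ (0, 0, 0, 1)
  λ_2+ρ ↦ (0, 0, 0, 1)
  λ_3+ρ ↦ (0, 0, 1, 0)
  λ_4+ρ ↦ (0, 0, 0, 1)
  λ_5+ρ ↦ (0, 0, 1, 0)
  λ_6+ρ ↦ (0, 0, 1, 0)
  λ_7+ρ ↦ (0, 0, 1, 0)
  λ_8+ρ ↦ (0, 0, 0, 1)
  λ_9+ρ ↦ (0, 0, 1, 0)

Linkage partition of the 9 weights (2 classes, p=5):

[[1, 2, 4, 8], [3, 5, 6, 7, 9]]


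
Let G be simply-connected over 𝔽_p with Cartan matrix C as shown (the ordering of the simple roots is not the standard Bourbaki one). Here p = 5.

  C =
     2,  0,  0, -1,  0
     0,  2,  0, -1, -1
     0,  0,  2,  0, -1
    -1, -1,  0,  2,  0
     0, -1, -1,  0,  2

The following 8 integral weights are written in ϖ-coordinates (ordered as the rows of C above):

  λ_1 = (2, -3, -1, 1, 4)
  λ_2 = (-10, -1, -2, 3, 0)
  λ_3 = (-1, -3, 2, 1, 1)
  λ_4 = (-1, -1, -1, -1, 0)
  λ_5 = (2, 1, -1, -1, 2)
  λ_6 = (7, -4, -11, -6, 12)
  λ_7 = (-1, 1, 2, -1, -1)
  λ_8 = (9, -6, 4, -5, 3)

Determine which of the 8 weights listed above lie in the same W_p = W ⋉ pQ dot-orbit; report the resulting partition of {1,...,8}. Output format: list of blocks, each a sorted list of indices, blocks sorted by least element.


C ↔ A_5 under row/col permutation; |W(A_5)| = 720.

W_5-reps of the 8 weights in Ā_5 (same 5-coord order as C):

  λ_1 → (0, 2, 3, 0, 0) · λ_2 → (0, 0, 0, 0, 1) · λ_3 → (0, 2, 3, 0, 0) · λ_4 → (0, 0, 0, 0, 1) · λ_5 → (0, 2, 3, 0, 0) · λ_6 → (0, 2, 3, 0, 0) · λ_7 → (0, 2, 3, 0, 0) · λ_8 → (0, 0, 0, 0, 1)

The 8 indices split into 2 linkage classes (same alcove rep ⇔ same W_5-dot-orbit):

[[1, 3, 5, 6, 7], [2, 4, 8]]


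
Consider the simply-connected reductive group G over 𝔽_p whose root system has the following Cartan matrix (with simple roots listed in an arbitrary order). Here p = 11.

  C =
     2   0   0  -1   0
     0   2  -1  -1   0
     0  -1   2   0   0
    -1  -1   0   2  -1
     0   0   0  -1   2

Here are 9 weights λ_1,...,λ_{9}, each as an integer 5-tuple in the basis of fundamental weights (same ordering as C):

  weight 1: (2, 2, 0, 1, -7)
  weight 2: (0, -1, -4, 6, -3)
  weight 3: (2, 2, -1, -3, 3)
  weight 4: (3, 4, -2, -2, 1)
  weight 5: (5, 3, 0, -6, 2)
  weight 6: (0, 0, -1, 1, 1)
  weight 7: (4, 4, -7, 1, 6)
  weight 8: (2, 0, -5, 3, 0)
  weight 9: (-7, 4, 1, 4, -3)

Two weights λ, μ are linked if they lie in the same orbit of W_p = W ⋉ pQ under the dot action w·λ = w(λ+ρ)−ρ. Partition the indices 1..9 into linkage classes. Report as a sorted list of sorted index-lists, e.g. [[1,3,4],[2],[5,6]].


D_5 Cartan matrix, 5 simple roots permuted; ρ=(1,1,1,1,1).

Ā_11 reps of the 9 weights (D_5, coords as presented):

  λ_1 → (1, 1, 0, 2, 2);  λ_2 → (1, 1, 0, 2, 2);  λ_3 → (1, 1, 0, 2, 2);  λ_4 → (3, 1, 1, 1, 1);  λ_5 → (1, 1, 0, 2, 2);  λ_6 → (1, 1, 0, 2, 2);  λ_7 → (3, 1, 1, 1, 1);  λ_8 → (3, 1, 1, 1, 1);  λ_9 → (3, 1, 1, 1, 1)

2 distinct reps among the 9 weights ⇒ 2 W_11-linkage classes:

[[1, 2, 3, 5, 6], [4, 7, 8, 9]]


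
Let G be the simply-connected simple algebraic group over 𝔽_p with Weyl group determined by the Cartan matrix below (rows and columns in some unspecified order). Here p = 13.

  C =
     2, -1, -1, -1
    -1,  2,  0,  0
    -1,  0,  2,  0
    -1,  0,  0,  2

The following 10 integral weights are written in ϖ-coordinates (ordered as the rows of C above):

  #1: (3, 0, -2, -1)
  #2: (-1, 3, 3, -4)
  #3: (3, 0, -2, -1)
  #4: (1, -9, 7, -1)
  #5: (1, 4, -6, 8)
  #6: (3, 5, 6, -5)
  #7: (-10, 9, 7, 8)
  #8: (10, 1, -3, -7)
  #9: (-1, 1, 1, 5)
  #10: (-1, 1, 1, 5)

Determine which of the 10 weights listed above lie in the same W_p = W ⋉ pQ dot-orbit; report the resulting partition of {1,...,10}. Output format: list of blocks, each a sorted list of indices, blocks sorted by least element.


Root system D_4: the 4×4 matrix C matches after relabeling.

Ā_13 reps of the 10 weights (D_4, coords as presented):

  [1] (3, 1, 1, 0) · [2] (3, 1, 1, 0) · [3] (3, 1, 1, 0) · [4] (0, 2, 2, 6) · [5] (0, 2, 2, 6) · [6] (4, 2, 3, 0) · [7] (3, 1, 1, 0) · [8] (0, 2, 2, 6) · [9] (0, 2, 2, 6) · [10] (0, 2, 2, 6)

The 10 indices split into 3 linkage classes (same alcove rep ⇔ same W_13-dot-orbit):

[[1, 2, 3, 7], [4, 5, 8, 9, 10], [6]]


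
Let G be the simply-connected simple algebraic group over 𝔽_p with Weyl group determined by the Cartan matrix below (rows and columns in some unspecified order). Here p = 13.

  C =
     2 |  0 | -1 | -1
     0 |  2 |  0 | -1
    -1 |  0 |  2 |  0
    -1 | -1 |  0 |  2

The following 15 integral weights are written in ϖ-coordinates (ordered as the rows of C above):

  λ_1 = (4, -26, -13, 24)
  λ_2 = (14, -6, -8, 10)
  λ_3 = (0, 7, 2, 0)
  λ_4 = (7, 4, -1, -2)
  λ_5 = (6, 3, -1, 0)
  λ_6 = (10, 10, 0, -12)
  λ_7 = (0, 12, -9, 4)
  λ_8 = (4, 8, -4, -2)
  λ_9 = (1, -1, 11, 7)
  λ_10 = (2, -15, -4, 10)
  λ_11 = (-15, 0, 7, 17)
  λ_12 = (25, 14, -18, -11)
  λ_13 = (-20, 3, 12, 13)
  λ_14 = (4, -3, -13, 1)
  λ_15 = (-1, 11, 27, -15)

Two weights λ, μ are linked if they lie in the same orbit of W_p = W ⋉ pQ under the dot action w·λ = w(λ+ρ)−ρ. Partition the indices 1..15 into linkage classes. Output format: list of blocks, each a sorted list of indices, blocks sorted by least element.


Dynkin diagram of C (from the 6 off-diagonal −1 entries): A_4.

Ā_13 reps of the 15 weights (A_4, coords as presented):

    λ_1+ρ ↦ (7, 4, 0, 1)
    λ_2+ρ ↦ (0, 5, 5, 2)
    λ_3+ρ ↦ (1, 8, 3, 1)
    λ_4+ρ ↦ (7, 4, 0, 1)
    λ_5+ρ ↦ (7, 4, 0, 1)
    λ_6+ρ ↦ (0, 0, 1, 11)
    λ_7+ρ ↦ (0, 5, 5, 2)
    λ_8+ρ ↦ (1, 8, 3, 1)
    λ_9+ρ ↦ (1, 8, 3, 1)
    λ_10+ρ ↦ (2, 10, 1, 0)
    λ_11+ρ ↦ (7, 4, 0, 1)
    λ_12+ρ ↦ (1, 8, 3, 1)
    λ_13+ρ ↦ (7, 4, 0, 1)
    λ_14+ρ ↦ (0, 5, 5, 2)
    λ_15+ρ ↦ (0, 0, 1, 11)

Linkage partition of the 15 weights (5 classes, p=13):

[[1, 4, 5, 11, 13], [2, 7, 14], [3, 8, 9, 12], [6, 15], [10]]


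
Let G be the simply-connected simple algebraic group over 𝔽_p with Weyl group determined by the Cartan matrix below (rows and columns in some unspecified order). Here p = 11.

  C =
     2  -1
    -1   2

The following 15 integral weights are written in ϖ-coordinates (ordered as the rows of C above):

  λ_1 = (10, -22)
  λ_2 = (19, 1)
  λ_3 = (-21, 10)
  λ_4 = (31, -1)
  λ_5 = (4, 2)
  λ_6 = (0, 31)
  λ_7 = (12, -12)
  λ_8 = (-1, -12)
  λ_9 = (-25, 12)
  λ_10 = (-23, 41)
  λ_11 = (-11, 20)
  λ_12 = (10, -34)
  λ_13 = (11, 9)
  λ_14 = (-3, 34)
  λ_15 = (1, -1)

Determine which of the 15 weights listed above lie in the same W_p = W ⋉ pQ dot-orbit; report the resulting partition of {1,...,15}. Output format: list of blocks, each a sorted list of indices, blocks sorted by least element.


A_2 Cartan matrix, 2 simple roots permuted; ρ=(1,1).

Folding the 15 weights λ_j+ρ into Ā_11 (reps in the given 2-coord order):

  λ_1+ρ ↦ (0, 1);  λ_2+ρ ↦ (0, 9);  λ_3+ρ ↦ (2, 0);  λ_4+ρ ↦ (0, 1);  λ_5+ρ ↦ (5, 3);  λ_6+ρ ↦ (0, 1);  λ_7+ρ ↦ (0, 9);  λ_8+ρ ↦ (11, 0);  λ_9+ρ ↦ (2, 0);  λ_10+ρ ↦ (2, 0);  λ_11+ρ ↦ (0, 1);  λ_12+ρ ↦ (11, 0);  λ_13+ρ ↦ (0, 1);  λ_14+ρ ↦ (2, 0);  λ_15+ρ ↦ (2, 0)

Grouping the 15 weights by Ā_11-representative: 5 linkage classes.

[[1, 4, 6, 11, 13], [2, 7], [3, 9, 10, 14, 15], [5], [8, 12]]


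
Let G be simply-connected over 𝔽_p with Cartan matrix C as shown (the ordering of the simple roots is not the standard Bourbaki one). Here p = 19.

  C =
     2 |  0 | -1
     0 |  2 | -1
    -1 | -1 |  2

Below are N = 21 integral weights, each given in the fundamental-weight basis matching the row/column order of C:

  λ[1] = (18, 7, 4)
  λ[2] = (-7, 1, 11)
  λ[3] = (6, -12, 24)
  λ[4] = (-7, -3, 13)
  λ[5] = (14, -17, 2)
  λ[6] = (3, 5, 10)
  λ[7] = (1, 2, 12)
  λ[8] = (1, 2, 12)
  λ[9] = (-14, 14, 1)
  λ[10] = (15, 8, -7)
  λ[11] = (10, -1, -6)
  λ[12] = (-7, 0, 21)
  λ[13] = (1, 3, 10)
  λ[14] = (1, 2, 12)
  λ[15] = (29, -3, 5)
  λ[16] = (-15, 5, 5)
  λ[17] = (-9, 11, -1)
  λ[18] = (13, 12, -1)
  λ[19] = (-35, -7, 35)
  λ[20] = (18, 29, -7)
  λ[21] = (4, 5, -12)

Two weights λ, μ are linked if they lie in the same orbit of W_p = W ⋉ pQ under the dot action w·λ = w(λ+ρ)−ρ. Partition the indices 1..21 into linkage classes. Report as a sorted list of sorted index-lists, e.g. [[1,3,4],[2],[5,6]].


Cartan matrix: type A_3 (|W|=24); un-permuting the 3 rows.

W_19-reps of the 21 weights in Ā_19 (same 3-coord order as C):

  1: (6, 5, 0)
  2: (6, 2, 6)
  3: (6, 2, 6)
  4: (6, 2, 6)
  5: (2, 3, 13)
  6: (2, 4, 11)
  7: (2, 3, 13)
  8: (2, 3, 13)
  9: (2, 4, 11)
  10: (10, 3, 6)
  11: (6, 5, 0)
  12: (2, 3, 13)
  13: (2, 4, 11)
  14: (2, 3, 13)
  15: (2, 4, 11)
  16: (6, 2, 6)
  17: (0, 4, 8)
  18: (6, 5, 0)
  19: (2, 4, 11)
  20: (6, 5, 0)
  21: (6, 5, 0)

The 21 indices split into 6 linkage classes (same alcove rep ⇔ same W_19-dot-orbit):

[[1, 11, 18, 20, 21], [2, 3, 4, 16], [5, 7, 8, 12, 14], [6, 9, 13, 15, 19], [10], [17]]


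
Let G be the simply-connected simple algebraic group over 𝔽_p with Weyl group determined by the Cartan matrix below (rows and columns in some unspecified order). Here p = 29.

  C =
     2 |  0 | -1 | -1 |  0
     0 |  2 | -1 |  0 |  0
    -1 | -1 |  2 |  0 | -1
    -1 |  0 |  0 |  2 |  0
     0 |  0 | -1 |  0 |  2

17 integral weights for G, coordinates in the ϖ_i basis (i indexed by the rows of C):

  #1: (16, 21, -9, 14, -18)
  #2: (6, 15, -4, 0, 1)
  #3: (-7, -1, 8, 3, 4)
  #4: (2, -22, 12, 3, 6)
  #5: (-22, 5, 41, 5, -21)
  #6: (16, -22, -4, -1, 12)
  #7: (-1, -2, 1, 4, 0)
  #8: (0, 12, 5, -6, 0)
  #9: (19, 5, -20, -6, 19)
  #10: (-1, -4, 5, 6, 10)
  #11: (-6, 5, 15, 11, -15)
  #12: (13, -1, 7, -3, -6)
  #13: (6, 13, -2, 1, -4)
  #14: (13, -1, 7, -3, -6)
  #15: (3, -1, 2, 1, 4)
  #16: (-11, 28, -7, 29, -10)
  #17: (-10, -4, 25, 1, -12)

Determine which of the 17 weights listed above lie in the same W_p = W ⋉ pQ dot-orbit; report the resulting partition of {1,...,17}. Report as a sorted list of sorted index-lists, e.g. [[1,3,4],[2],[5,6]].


D_5 Cartan matrix, 5 simple roots permuted; ρ=(1,1,1,1,1).

Folding the 17 weights λ_j+ρ into Ā_29 (reps in the given 5-coord order):

    λ_1 → (4, 0, 3, 2, 5)
    λ_2 → (4, 13, 2, 1, 1)
    λ_3 → (4, 0, 3, 2, 5)
    λ_4 → (4, 13, 2, 1, 1)
    λ_5 → (4, 13, 2, 1, 1)
    λ_6 → (0, 3, 3, 7, 11)
    λ_7 → (0, 1, 1, 5, 1)
    λ_8 → (4, 13, 2, 1, 1)
    λ_9 → (4, 13, 2, 1, 1)
    λ_10 → (0, 3, 3, 7, 11)
    λ_11 → (0, 3, 3, 7, 11)
    λ_12 → (4, 0, 3, 2, 5)
    λ_13 → (3, 10, 3, 2, 1)
    λ_14 → (4, 0, 3, 2, 5)
    λ_15 → (4, 0, 3, 2, 5)
    λ_16 → (4, 1, 1, 0, 9)
    λ_17 → (0, 3, 3, 7, 11)

6 distinct reps among the 17 weights ⇒ 6 W_29-linkage classes:

[[1, 3, 12, 14, 15], [2, 4, 5, 8, 9], [6, 10, 11, 17], [7], [13], [16]]


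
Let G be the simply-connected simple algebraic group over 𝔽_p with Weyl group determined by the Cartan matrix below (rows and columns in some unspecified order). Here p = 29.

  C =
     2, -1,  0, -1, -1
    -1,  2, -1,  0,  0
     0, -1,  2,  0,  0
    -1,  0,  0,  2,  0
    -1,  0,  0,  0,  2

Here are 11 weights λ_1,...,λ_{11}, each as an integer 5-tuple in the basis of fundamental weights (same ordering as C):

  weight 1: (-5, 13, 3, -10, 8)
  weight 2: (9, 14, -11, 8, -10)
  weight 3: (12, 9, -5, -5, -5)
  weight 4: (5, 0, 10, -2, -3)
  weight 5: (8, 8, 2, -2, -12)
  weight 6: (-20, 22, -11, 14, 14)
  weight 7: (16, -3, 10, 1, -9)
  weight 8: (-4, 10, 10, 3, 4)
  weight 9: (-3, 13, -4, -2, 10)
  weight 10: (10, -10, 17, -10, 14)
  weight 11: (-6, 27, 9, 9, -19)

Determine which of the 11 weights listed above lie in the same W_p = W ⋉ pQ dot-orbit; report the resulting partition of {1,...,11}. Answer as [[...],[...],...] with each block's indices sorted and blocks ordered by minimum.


C ↔ D_5 under row/col permutation; |W(D_5)| = 1920.

λ_j+ρ reflected into Ā_29 (⟨·,θ^∨⟩≤29); 5-tuples as given:

  λ_1 → (5, 1, 4, 4, 4) · λ_2 → (5, 1, 4, 4, 4) · λ_3 → (5, 1, 4, 4, 4) · λ_4 → (3, 1, 11, 1, 2) · λ_5 → (1, 6, 3, 2, 8) · λ_6 → (5, 1, 4, 4, 4) · λ_7 → (1, 6, 3, 2, 8) · λ_8 → (3, 1, 11, 1, 2) · λ_9 → (1, 6, 3, 2, 8) · λ_10 → (1, 6, 3, 2, 8) · λ_11 → (5, 1, 4, 4, 4)

Partition of {1..11} into 3 W_29-dot-orbits:

[[1, 2, 3, 6, 11], [4, 8], [5, 7, 9, 10]]
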